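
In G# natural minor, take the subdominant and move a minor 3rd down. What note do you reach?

The subdominant of G# natural minor is C#.
A minor third (3 semitones) below C# lands on the letter A, giving A#.

A#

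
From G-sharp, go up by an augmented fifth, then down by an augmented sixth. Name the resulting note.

F#

An augmented fifth up from G# is D## (letter D, 8 semitones up).
An augmented sixth down from D## is F# (letter F, 10 semitones down).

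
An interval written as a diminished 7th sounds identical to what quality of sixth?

major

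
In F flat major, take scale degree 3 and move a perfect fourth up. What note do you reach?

Db

Scale degree 3 of Fb major is Ab.
A perfect fourth (5 semitones) above Ab lands on the letter D, giving Db.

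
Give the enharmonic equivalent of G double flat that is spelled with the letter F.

F

Gbb is pitch class 5. The letter F alone is pitch class 5.
Pitch class 5 on F needs no accidental: F.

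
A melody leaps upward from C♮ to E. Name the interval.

major third

The letter names run C→E, a span of 2 letter steps, so the interval is some kind of third.
C to E is 4 semitones. A major third is 4, so 4 makes it major.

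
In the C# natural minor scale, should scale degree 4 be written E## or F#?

Each scale degree takes a distinct letter name. Degree 4 of a scale on C must use the letter F.
F# and E## are enharmonically the same pitch, but only F# uses the letter F, so it is the correct spelling here.

F#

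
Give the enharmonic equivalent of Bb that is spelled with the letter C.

Plain C sits 2 semitones above Bb, so on the letter C the same pitch needs a double flat: Cbb.

Cbb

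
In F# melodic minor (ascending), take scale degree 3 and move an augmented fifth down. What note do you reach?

Db

Scale degree 3 of F# melodic minor (ascending) is A.
An augmented fifth (8 semitones) below A lands on the letter D, giving Db.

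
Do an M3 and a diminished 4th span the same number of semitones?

Yes

A major third spans 4 semitones; a diminished fourth spans 4.
They are enharmonically equivalent.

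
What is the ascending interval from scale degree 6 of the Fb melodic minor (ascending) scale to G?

Scale degree 6 of Fb melodic minor (ascending) is Db.
Db up to G: letters D→G make it a fourth; 6 semitones makes it augmented.

augmented fourth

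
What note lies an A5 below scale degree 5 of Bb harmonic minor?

Scale degree 5 of Bb harmonic minor is F.
An augmented fifth (8 semitones) below F lands on the letter B, giving Bbb.

Bbb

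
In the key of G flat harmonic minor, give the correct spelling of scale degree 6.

The Gb harmonic minor scale runs Gb Ab Bbb Cb Db Ebb F.
Degree 6 is Ebb.

Ebb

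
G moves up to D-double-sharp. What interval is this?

doubly augmented fifth

The letter names run G→D, a span of 4 letter steps, so the interval is some kind of fifth.
G to D## is 9 semitones. A perfect fifth is 7, so 9 makes it doubly augmented.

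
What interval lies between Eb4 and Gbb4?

The letter names run E→G, a span of 2 letter steps, so the interval is some kind of third.
Eb to Gbb is 2 semitones. A major third is 4, so 2 makes it diminished.

diminished third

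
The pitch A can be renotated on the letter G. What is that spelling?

A is pitch class 9. The letter G alone is pitch class 7.
To reach pitch class 9 from G requires an offset of +2 semitones, i.e. double sharp: G##.

G##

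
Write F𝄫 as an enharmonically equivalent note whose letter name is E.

Plain E sits 1 semitone above Fbb, so on the letter E the same pitch needs a flat: Eb.

Eb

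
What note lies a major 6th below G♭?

Bbb

A sixth below G lands on the letter B.
A major sixth spans 9 semitones, so Gb moves to pitch class 9. On the letter B that is Bbb.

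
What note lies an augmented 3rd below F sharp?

Db

A third below F lands on the letter D.
An augmented third spans 5 semitones, so F# moves to pitch class 1. On the letter D that is Db.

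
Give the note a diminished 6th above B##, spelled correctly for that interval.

B up a major sixth is G#, so the target letter is G.
From B##, a diminished sixth is 7 semitones up: G#.

G#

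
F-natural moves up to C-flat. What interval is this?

diminished fifth

The letter names run F→C, a span of 4 letter steps, so the interval is some kind of fifth.
F to Cb is 6 semitones. A perfect fifth is 7, so 6 makes it diminished.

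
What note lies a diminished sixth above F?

Dbb

A sixth above F lands on the letter D.
A diminished sixth spans 7 semitones, so F moves to pitch class 0. On the letter D that is Dbb.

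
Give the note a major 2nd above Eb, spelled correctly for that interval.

F

A second above E lands on the letter F.
A major second spans 2 semitones, so Eb moves to pitch class 5. On the letter F that is F.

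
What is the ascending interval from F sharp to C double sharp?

The letter names run F→C, a span of 4 letter steps, so the interval is some kind of fifth.
F# to C## is 8 semitones. A perfect fifth is 7, so 8 makes it augmented.

augmented fifth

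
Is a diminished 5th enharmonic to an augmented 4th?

A diminished fifth spans 6 semitones; an augmented fourth spans 6.
They are enharmonically equivalent.

Yes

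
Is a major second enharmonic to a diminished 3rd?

A major second spans 2 semitones; a diminished third spans 2.
They are enharmonically equivalent.

Yes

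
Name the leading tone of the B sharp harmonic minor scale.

The B# harmonic minor scale runs B# C## D# E# F## G# A##.
Degree 7 is A##.

A##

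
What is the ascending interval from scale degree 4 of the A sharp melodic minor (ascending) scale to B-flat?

Scale degree 4 of A# melodic minor (ascending) is D#.
D# up to Bb: letters D→B make it a sixth; 7 semitones makes it diminished.

diminished sixth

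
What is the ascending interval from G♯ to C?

Counting letters G–A–B–C gives a fourth.
G#→C = 4 semitones, 1 narrower than the perfect fourth (5), so diminished.

diminished fourth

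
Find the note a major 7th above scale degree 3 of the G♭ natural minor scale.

Scale degree 3 of Gb natural minor is Bbb.
A major seventh (11 semitones) above Bbb lands on the letter A, giving Ab.

Ab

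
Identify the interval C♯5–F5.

diminished fourth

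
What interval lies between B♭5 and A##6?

doubly augmented seventh

Counting letters B–C–D–E–F–G–A gives a seventh.
Bb→A## = 13 semitones, 2 wider than the major seventh (11), so doubly augmented.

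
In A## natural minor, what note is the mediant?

The A## natural minor scale runs A## B## C## D## E## F## G##.
Degree 3 is C##.

C##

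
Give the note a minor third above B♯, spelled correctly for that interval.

B up a major third is D#, so the target letter is D.
From B#, a minor third is 3 semitones up: D#.

D#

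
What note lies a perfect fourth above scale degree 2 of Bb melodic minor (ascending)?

F

Scale degree 2 of Bb melodic minor (ascending) is C.
A perfect fourth (5 semitones) above C lands on the letter F, giving F.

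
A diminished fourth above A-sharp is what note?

D

A up a perfect fourth is D, so the target letter is D.
From A#, a diminished fourth is 4 semitones up: D.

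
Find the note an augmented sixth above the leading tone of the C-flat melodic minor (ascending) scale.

The leading tone of Cb melodic minor (ascending) is Bb.
An augmented sixth (10 semitones) above Bb lands on the letter G, giving G#.

G#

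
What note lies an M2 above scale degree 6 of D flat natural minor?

Scale degree 6 of Db natural minor is Bbb.
A major second (2 semitones) above Bbb lands on the letter C, giving Cb.

Cb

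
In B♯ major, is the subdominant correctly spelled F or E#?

Each scale degree takes a distinct letter name. Degree 4 of a scale on B must use the letter E.
E# and F are enharmonically the same pitch, but only E# uses the letter E, so it is the correct spelling here.

E#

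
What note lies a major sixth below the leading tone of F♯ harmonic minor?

G#

The leading tone of F# harmonic minor is E#.
A major sixth (9 semitones) below E# lands on the letter G, giving G#.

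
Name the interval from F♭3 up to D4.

augmented sixth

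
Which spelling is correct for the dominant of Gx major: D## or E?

Each scale degree takes a distinct letter name. Degree 5 of a scale on G must use the letter D.
D## and E are enharmonically the same pitch, but only D## uses the letter D, so it is the correct spelling here.

D##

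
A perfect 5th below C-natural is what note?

C down a perfect fifth is F, so the target letter is F.
From C, a perfect fifth is 7 semitones down: F.

F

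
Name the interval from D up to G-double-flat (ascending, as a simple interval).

doubly diminished fourth

Counting letters D–E–F–G gives a fourth.
D→Gbb = 3 semitones, 2 narrower than the perfect fourth (5), so doubly diminished.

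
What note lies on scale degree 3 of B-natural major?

The B major scale runs B C# D# E F# G# A#.
Degree 3 is D#.

D#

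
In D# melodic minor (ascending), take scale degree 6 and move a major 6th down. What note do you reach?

D#

Scale degree 6 of D# melodic minor (ascending) is B#.
A major sixth (9 semitones) below B# lands on the letter D, giving D#.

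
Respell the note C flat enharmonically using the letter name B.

Plain B sits at the same pitch as Cb, so on the letter B the same pitch needs a natural: B.

B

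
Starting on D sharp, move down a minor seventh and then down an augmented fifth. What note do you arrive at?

A

A minor seventh down from D# is E# (letter E, 10 semitones down).
An augmented fifth down from E# is A (letter A, 8 semitones down).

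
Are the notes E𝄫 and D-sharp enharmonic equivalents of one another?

Ebb is pitch class 2; D# is pitch class 3.
The pitch classes differ (2 vs. 3), so they are not enharmonic equivalents.

No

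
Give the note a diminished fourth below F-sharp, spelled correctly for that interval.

C##

F down a perfect fourth is C, so the target letter is C.
From F#, a diminished fourth is 4 semitones down: C##.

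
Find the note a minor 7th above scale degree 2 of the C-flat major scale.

Cb

Scale degree 2 of Cb major is Db.
A minor seventh (10 semitones) above Db lands on the letter C, giving Cb.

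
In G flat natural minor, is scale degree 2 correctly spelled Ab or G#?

Ab

Each scale degree takes a distinct letter name. Degree 2 of a scale on G must use the letter A.
Ab and G# are enharmonically the same pitch, but only Ab uses the letter A, so it is the correct spelling here.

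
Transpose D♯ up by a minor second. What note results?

E

D up a major second is E, so the target letter is E.
From D#, a minor second is 1 semitone up: E.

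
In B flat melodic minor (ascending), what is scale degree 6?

G

Degree 6 takes the letter 5 steps above B, which is G.
In melodic minor (ascending), degree 6 sits 9 semitones above the tonic. Bb + 9 semitones is pitch class 7, spelled on G as G.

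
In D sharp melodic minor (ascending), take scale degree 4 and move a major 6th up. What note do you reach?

Scale degree 4 of D# melodic minor (ascending) is G#.
A major sixth (9 semitones) above G# lands on the letter E, giving E#.

E#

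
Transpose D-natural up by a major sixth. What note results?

B

A sixth above D lands on the letter B.
A major sixth spans 9 semitones, so D moves to pitch class 11. On the letter B that is B.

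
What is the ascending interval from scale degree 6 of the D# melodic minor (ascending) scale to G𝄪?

major sixth

Scale degree 6 of D# melodic minor (ascending) is B#.
B# up to G##: letters B→G make it a sixth; 9 semitones makes it major.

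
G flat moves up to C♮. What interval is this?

augmented fourth

The letter names run G→C, a span of 3 letter steps, so the interval is some kind of fourth.
Gb to C is 6 semitones. A perfect fourth is 5, so 6 makes it augmented.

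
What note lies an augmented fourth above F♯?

B#

F up a perfect fourth is Bb, so the target letter is B.
From F#, an augmented fourth is 6 semitones up: B#.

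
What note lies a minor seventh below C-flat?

Db

C down a major seventh is Db, so the target letter is D.
From Cb, a minor seventh is 10 semitones down: Db.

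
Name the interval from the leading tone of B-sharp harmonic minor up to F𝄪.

The leading tone of B# harmonic minor is A##.
A## up to F##: letters A→F make it a sixth; 8 semitones makes it minor.

minor sixth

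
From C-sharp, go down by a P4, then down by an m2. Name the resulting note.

A perfect fourth down from C# is G# (letter G, 5 semitones down).
A minor second down from G# is F## (letter F, 1 semitone down).

F##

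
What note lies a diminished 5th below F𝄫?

F down a perfect fifth is Bb, so the target letter is B.
From Fbb, a diminished fifth is 6 semitones down: Bbb.

Bbb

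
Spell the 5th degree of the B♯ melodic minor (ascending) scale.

The B# melodic minor (ascending) scale runs B# C## D# E# F## G## A##.
Degree 5 is F##.

F##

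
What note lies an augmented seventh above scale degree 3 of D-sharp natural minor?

Scale degree 3 of D# natural minor is F#.
An augmented seventh (12 semitones) above F# lands on the letter E, giving E##.

E##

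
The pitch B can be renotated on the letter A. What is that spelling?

A##

B is pitch class 11. The letter A alone is pitch class 9.
To reach pitch class 11 from A requires an offset of +2 semitones, i.e. double sharp: A##.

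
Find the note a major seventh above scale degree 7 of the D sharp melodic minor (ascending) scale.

Scale degree 7 of D# melodic minor (ascending) is C##.
A major seventh (11 semitones) above C## lands on the letter B, giving B##.

B##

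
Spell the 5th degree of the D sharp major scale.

Degree 5 takes the letter 4 steps above D, which is A.
In major, degree 5 sits 7 semitones above the tonic. D# + 7 semitones is pitch class 10, spelled on A as A#.

A#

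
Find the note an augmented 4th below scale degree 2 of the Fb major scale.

Scale degree 2 of Fb major is Gb.
An augmented fourth (6 semitones) below Gb lands on the letter D, giving Dbb.

Dbb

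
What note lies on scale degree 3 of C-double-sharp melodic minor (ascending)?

E#

The C## melodic minor (ascending) scale runs C## D## E# F## G## A## B##.
Degree 3 is E#.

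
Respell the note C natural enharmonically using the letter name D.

Plain D sits 2 semitones above C, so on the letter D the same pitch needs a double flat: Dbb.

Dbb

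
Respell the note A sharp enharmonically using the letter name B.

A# is pitch class 10. The letter B alone is pitch class 11.
To reach pitch class 10 from B requires an offset of -1 semitone, i.e. flat: Bb.

Bb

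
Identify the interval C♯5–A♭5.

diminished sixth

Counting letters C–D–E–F–G–A gives a sixth.
C#→Ab = 7 semitones, 2 narrower than the major sixth (9), so diminished.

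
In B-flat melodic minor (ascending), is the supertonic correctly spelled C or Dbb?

C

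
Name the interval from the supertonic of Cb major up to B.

augmented sixth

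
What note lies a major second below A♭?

Gb

A down a major second is G, so the target letter is G.
From Ab, a major second is 2 semitones down: Gb.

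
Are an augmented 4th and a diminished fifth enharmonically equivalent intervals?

Yes

An augmented fourth spans 6 semitones; a diminished fifth spans 6.
They are enharmonically equivalent.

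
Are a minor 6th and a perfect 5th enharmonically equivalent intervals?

A minor sixth spans 8 semitones; a perfect fifth spans 7.
The spans differ, so they are not enharmonic equivalents.

No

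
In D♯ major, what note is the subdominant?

Degree 4 takes the letter 3 steps above D, which is G.
In major, degree 4 sits 5 semitones above the tonic. D# + 5 semitones is pitch class 8, spelled on G as G#.

G#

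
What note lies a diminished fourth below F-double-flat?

F down a perfect fourth is C, so the target letter is C.
From Fbb, a diminished fourth is 4 semitones down: Cb.

Cb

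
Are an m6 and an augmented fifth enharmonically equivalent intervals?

A minor sixth spans 8 semitones; an augmented fifth spans 8.
They are enharmonically equivalent.

Yes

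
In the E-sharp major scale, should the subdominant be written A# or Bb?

Each scale degree takes a distinct letter name. Degree 4 of a scale on E must use the letter A.
A# and Bb are enharmonically the same pitch, but only A# uses the letter A, so it is the correct spelling here.

A#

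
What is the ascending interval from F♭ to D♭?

major sixth

Counting letters F–G–A–B–C–D gives a sixth.
Fb→Db = 9 semitones, exactly the major sixth.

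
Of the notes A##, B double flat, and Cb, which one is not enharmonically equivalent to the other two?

In 12-tone equal temperament, enharmonic equivalents share a pitch class. A## is pitch class 11; Bbb is pitch class 9; Cb is pitch class 11.
A## and Cb share pitch class 11, while Bbb is pitch class 9.

Bbb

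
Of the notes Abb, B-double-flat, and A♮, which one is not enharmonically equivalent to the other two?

Abb

In 12-tone equal temperament, enharmonic equivalents share a pitch class. Abb is pitch class 7; Bbb is pitch class 9; A is pitch class 9.
Bbb and A share pitch class 9, while Abb is pitch class 7.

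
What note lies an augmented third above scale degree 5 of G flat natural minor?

F#

Scale degree 5 of Gb natural minor is Db.
An augmented third (5 semitones) above Db lands on the letter F, giving F#.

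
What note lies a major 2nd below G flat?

Fb

A second below G lands on the letter F.
A major second spans 2 semitones, so Gb moves to pitch class 4. On the letter F that is Fb.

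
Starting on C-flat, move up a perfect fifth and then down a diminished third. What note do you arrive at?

A perfect fifth up from Cb is Gb (letter G, 7 semitones up).
A diminished third down from Gb is E (letter E, 2 semitones down).

E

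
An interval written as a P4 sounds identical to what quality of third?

augmented

A perfect fourth spans 5 semitones.
A third spanning 5 semitones is augmented (the major third is 4).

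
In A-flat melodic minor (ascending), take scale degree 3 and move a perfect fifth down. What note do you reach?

Scale degree 3 of Ab melodic minor (ascending) is Cb.
A perfect fifth (7 semitones) below Cb lands on the letter F, giving Fb.

Fb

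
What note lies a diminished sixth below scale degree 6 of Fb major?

F#

Scale degree 6 of Fb major is Db.
A diminished sixth (7 semitones) below Db lands on the letter F, giving F#.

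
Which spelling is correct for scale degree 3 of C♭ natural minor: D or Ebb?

Each scale degree takes a distinct letter name. Degree 3 of a scale on C must use the letter E.
Ebb and D are enharmonically the same pitch, but only Ebb uses the letter E, so it is the correct spelling here.

Ebb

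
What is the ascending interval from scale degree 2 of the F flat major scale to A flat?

major second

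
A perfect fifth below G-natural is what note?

A fifth below G lands on the letter C.
A perfect fifth spans 7 semitones, so G moves to pitch class 0. On the letter C that is C.

C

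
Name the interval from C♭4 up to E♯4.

doubly augmented third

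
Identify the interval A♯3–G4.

The letter names run A→G, a span of 6 letter steps, so the interval is some kind of seventh.
A# to G is 9 semitones. A major seventh is 11, so 9 makes it diminished.

diminished seventh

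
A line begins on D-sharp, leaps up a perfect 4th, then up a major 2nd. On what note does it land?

A#

A perfect fourth up from D# is G# (letter G, 5 semitones up).
A major second up from G# is A# (letter A, 2 semitones up).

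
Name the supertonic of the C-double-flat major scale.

Dbb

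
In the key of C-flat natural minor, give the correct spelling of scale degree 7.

Bbb

The Cb natural minor scale runs Cb Db Ebb Fb Gb Abb Bbb.
Degree 7 is Bbb.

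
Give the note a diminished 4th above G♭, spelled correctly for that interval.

Cbb

G up a perfect fourth is C, so the target letter is C.
From Gb, a diminished fourth is 4 semitones up: Cbb.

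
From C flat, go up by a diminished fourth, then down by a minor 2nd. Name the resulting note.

Ebb

A diminished fourth up from Cb is Fbb (letter F, 4 semitones up).
A minor second down from Fbb is Ebb (letter E, 1 semitone down).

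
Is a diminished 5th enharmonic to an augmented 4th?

Yes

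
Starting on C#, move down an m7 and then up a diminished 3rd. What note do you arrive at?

A minor seventh down from C# is D# (letter D, 10 semitones down).
A diminished third up from D# is F (letter F, 2 semitones up).

F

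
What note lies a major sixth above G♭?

Eb

A sixth above G lands on the letter E.
A major sixth spans 9 semitones, so Gb moves to pitch class 3. On the letter E that is Eb.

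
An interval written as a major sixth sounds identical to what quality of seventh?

diminished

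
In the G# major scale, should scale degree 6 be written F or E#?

E#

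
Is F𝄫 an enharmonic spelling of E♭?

Yes

Fbb = pitch class 3 and Eb = pitch class 3 — the same pitch class, so they are enharmonic equivalents.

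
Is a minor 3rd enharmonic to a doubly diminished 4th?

A minor third spans 3 semitones; a doubly diminished fourth spans 3.
They are enharmonically equivalent.

Yes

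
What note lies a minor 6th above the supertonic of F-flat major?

Ebb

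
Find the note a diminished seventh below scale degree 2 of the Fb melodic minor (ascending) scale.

A

Scale degree 2 of Fb melodic minor (ascending) is Gb.
A diminished seventh (9 semitones) below Gb lands on the letter A, giving A.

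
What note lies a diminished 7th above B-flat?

B up a major seventh is A#, so the target letter is A.
From Bb, a diminished seventh is 9 semitones up: Abb.

Abb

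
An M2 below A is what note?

G

A down a major second is G, so the target letter is G.
From A, a major second is 2 semitones down: G.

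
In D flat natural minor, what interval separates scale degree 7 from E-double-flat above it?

Scale degree 7 of Db natural minor is Cb.
Cb up to Ebb: letters C→E make it a third; 3 semitones makes it minor.

minor third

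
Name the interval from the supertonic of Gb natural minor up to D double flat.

diminished fourth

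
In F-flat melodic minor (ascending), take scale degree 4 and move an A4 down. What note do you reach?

Fbb

Scale degree 4 of Fb melodic minor (ascending) is Bbb.
An augmented fourth (6 semitones) below Bbb lands on the letter F, giving Fbb.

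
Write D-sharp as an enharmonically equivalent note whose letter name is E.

Eb

D# is pitch class 3. The letter E alone is pitch class 4.
To reach pitch class 3 from E requires an offset of -1 semitone, i.e. flat: Eb.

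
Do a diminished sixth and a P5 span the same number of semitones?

Yes

A diminished sixth spans 7 semitones; a perfect fifth spans 7.
They are enharmonically equivalent.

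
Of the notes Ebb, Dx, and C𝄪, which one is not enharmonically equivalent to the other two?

D##

In 12-tone equal temperament, enharmonic equivalents share a pitch class. Ebb is pitch class 2; D## is pitch class 4; C## is pitch class 2.
Ebb and C## share pitch class 2, while D## is pitch class 4.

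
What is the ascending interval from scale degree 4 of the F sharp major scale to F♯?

Scale degree 4 of F# major is B.
B up to F#: letters B→F make it a fifth; 7 semitones makes it perfect.

perfect fifth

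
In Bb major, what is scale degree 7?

Degree 7 takes the letter 6 steps above B, which is A.
In major, degree 7 sits 11 semitones above the tonic. Bb + 11 semitones is pitch class 9, spelled on A as A.

A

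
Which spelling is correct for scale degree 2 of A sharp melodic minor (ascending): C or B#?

B#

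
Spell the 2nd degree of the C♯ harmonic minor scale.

The C# harmonic minor scale runs C# D# E F# G# A B#.
Degree 2 is D#.

D#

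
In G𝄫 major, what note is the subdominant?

The Gbb major scale runs Gbb Abb Bbb Cbb Dbb Ebb Fb.
Degree 4 is Cbb.

Cbb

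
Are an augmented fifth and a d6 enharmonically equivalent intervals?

An augmented fifth spans 8 semitones; a diminished sixth spans 7.
The spans differ, so they are not enharmonic equivalents.

No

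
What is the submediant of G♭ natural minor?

Ebb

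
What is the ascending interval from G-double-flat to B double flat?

Counting letters G–A–B gives a third.
Gbb→Bbb = 4 semitones, exactly the major third.

major third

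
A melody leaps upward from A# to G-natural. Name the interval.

The letter names run A→G, a span of 6 letter steps, so the interval is some kind of seventh.
A# to G is 9 semitones. A major seventh is 11, so 9 makes it diminished.

diminished seventh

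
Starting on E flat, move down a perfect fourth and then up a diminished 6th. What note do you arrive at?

Gbb

A perfect fourth down from Eb is Bb (letter B, 5 semitones down).
A diminished sixth up from Bb is Gbb (letter G, 7 semitones up).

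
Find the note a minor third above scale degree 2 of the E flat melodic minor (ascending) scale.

Scale degree 2 of Eb melodic minor (ascending) is F.
A minor third (3 semitones) above F lands on the letter A, giving Ab.

Ab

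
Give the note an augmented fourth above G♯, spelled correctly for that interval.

C##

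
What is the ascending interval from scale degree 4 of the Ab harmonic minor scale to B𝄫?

Scale degree 4 of Ab harmonic minor is Db.
Db up to Bbb: letters D→B make it a sixth; 8 semitones makes it minor.

minor sixth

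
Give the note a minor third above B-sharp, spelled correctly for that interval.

D#

B up a major third is D#, so the target letter is D.
From B#, a minor third is 3 semitones up: D#.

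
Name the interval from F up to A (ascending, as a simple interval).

The letter names run F→A, a span of 2 letter steps, so the interval is some kind of third.
F to A is 4 semitones. A major third is 4, so 4 makes it major.

major third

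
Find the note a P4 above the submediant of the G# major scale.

A#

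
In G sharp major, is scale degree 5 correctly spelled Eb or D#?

Each scale degree takes a distinct letter name. Degree 5 of a scale on G must use the letter D.
D# and Eb are enharmonically the same pitch, but only D# uses the letter D, so it is the correct spelling here.

D#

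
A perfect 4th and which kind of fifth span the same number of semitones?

doubly diminished

A perfect fourth spans 5 semitones.
A fifth spanning 5 semitones is doubly diminished (the perfect fifth is 7).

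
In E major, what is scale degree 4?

The E major scale runs E F# G# A B C# D#.
Degree 4 is A.

A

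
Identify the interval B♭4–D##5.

doubly augmented third

Counting letters B–C–D gives a third.
Bb→D## = 6 semitones, 2 wider than the major third (4), so doubly augmented.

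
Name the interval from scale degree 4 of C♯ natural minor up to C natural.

Scale degree 4 of C# natural minor is F#.
F# up to C: letters F→C make it a fifth; 6 semitones makes it diminished.

diminished fifth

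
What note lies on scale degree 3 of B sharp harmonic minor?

D#

The B# harmonic minor scale runs B# C## D# E# F## G# A##.
Degree 3 is D#.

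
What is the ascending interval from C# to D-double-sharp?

augmented second

Counting letters C–D gives a second.
C#→D## = 3 semitones, 1 wider than the major second (2), so augmented.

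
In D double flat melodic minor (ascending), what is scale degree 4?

The Dbb melodic minor (ascending) scale runs Dbb Ebb Fbb Gbb Abb Bbb Cb.
Degree 4 is Gbb.

Gbb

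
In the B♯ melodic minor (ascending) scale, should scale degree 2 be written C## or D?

Each scale degree takes a distinct letter name. Degree 2 of a scale on B must use the letter C.
C## and D are enharmonically the same pitch, but only C## uses the letter C, so it is the correct spelling here.

C##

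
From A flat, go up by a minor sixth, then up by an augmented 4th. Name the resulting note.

A minor sixth up from Ab is Fb (letter F, 8 semitones up).
An augmented fourth up from Fb is Bb (letter B, 6 semitones up).

Bb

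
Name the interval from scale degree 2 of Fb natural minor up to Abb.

minor second

Scale degree 2 of Fb natural minor is Gb.
Gb up to Abb: letters G→A make it a second; 1 semitone makes it minor.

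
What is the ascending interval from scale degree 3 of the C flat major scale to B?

augmented fifth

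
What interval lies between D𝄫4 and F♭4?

Counting letters D–E–F gives a third.
Dbb→Fb = 4 semitones, exactly the major third.

major third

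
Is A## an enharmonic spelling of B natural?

Yes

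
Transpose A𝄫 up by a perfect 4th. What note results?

A fourth above A lands on the letter D.
A perfect fourth spans 5 semitones, so Abb moves to pitch class 0. On the letter D that is Dbb.

Dbb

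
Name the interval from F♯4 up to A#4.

Counting letters F–G–A gives a third.
F#→A# = 4 semitones, exactly the major third.

major third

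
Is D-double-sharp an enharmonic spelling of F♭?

D## = pitch class 4 and Fb = pitch class 4 — the same pitch class, so they are enharmonic equivalents.

Yes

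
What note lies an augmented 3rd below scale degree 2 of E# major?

D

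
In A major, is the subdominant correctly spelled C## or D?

D

Each scale degree takes a distinct letter name. Degree 4 of a scale on A must use the letter D.
D and C## are enharmonically the same pitch, but only D uses the letter D, so it is the correct spelling here.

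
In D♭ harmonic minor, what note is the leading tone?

C

The Db harmonic minor scale runs Db Eb Fb Gb Ab Bbb C.
Degree 7 is C.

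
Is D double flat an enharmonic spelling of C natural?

Yes

Dbb = pitch class 0 and C = pitch class 0 — the same pitch class, so they are enharmonic equivalents.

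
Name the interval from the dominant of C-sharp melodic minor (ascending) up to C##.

augmented fourth

The dominant of C# melodic minor (ascending) is G#.
G# up to C##: letters G→C make it a fourth; 6 semitones makes it augmented.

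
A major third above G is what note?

B

A third above G lands on the letter B.
A major third spans 4 semitones, so G moves to pitch class 11. On the letter B that is B.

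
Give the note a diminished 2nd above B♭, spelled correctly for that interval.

A second above B lands on the letter C.
A diminished second spans 0 semitones, so Bb moves to pitch class 10. On the letter C that is Cbb.

Cbb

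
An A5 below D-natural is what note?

A fifth below D lands on the letter G.
An augmented fifth spans 8 semitones, so D moves to pitch class 6. On the letter G that is Gb.

Gb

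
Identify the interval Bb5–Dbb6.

diminished third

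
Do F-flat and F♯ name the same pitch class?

Two spellings are enharmonically equivalent only if they share a pitch class.
Here Fb → 4, F# → 6; 4 ≠ 6, so they are not.

No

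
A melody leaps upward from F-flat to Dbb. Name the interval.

Counting letters F–G–A–B–C–D gives a sixth.
Fb→Dbb = 8 semitones, 1 narrower than the major sixth (9), so minor.

minor sixth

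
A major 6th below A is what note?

A sixth below A lands on the letter C.
A major sixth spans 9 semitones, so A moves to pitch class 0. On the letter C that is C.

C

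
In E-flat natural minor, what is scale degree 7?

Degree 7 takes the letter 6 steps above E, which is D.
In natural minor, degree 7 sits 10 semitones above the tonic. Eb + 10 semitones is pitch class 1, spelled on D as Db.

Db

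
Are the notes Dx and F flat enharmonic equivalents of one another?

D## is pitch class 4; Fb is pitch class 4.
All spellings map to pitch class 4, so they are enharmonically equivalent.

Yes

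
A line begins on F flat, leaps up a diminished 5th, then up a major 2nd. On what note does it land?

Dbb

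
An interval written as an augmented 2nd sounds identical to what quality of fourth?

doubly diminished

An augmented second spans 3 semitones.
A fourth spanning 3 semitones is doubly diminished (the perfect fourth is 5).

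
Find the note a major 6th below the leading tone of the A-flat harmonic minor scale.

Bb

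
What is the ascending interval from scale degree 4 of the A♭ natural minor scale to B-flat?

Scale degree 4 of Ab natural minor is Db.
Db up to Bb: letters D→B make it a sixth; 9 semitones makes it major.

major sixth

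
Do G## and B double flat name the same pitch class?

G## is pitch class 9; Bbb is pitch class 9.
All spellings map to pitch class 9, so they are enharmonically equivalent.

Yes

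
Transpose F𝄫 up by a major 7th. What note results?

Ebb

F up a major seventh is E, so the target letter is E.
From Fbb, a major seventh is 11 semitones up: Ebb.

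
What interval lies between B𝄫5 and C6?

augmented second

Counting letters B–C gives a second.
Bbb→C = 3 semitones, 1 wider than the major second (2), so augmented.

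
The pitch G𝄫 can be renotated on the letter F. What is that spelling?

F

Gbb is pitch class 5. The letter F alone is pitch class 5.
Pitch class 5 on F needs no accidental: F.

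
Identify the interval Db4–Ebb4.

minor second

Counting letters D–E gives a second.
Db→Ebb = 1 semitone, 1 narrower than the major second (2), so minor.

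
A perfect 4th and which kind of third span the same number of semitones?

A perfect fourth spans 5 semitones.
A third spanning 5 semitones is augmented (the major third is 4).

augmented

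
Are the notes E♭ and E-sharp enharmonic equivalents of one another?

No

Two spellings are enharmonically equivalent only if they share a pitch class.
Here Eb → 3, E# → 5; 3 ≠ 5, so they are not.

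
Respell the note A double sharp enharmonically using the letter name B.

B

A## is pitch class 11. The letter B alone is pitch class 11.
Pitch class 11 on B needs no accidental: B.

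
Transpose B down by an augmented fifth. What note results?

A fifth below B lands on the letter E.
An augmented fifth spans 8 semitones, so B moves to pitch class 3. On the letter E that is Eb.

Eb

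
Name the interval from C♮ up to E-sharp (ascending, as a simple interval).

augmented third

The letter names run C→E, a span of 2 letter steps, so the interval is some kind of third.
C to E# is 5 semitones. A major third is 4, so 5 makes it augmented.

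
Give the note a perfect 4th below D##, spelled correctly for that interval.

D down a perfect fourth is A, so the target letter is A.
From D##, a perfect fourth is 5 semitones down: A##.

A##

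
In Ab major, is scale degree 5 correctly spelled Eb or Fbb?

Eb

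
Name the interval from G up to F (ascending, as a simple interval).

The letter names run G→F, a span of 6 letter steps, so the interval is some kind of seventh.
G to F is 10 semitones. A major seventh is 11, so 10 makes it minor.

minor seventh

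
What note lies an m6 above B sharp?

A sixth above B lands on the letter G.
A minor sixth spans 8 semitones, so B# moves to pitch class 8. On the letter G that is G#.

G#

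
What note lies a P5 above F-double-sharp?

C##

F up a perfect fifth is C, so the target letter is C.
From F##, a perfect fifth is 7 semitones up: C##.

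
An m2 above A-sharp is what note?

B

A second above A lands on the letter B.
A minor second spans 1 semitone, so A# moves to pitch class 11. On the letter B that is B.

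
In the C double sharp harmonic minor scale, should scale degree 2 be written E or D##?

D##

Each scale degree takes a distinct letter name. Degree 2 of a scale on C must use the letter D.
D## and E are enharmonically the same pitch, but only D## uses the letter D, so it is the correct spelling here.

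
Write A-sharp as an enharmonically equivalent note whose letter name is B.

A# is pitch class 10. The letter B alone is pitch class 11.
To reach pitch class 10 from B requires an offset of -1 semitone, i.e. flat: Bb.

Bb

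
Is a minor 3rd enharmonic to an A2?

A minor third spans 3 semitones; an augmented second spans 3.
They are enharmonically equivalent.

Yes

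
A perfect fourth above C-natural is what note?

A fourth above C lands on the letter F.
A perfect fourth spans 5 semitones, so C moves to pitch class 5. On the letter F that is F.

F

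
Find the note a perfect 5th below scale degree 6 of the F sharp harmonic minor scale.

G

Scale degree 6 of F# harmonic minor is D.
A perfect fifth (7 semitones) below D lands on the letter G, giving G.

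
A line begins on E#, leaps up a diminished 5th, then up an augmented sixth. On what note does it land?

A diminished fifth up from E# is B (letter B, 6 semitones up).
An augmented sixth up from B is G## (letter G, 10 semitones up).

G##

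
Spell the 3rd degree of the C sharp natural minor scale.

E

Degree 3 takes the letter 2 steps above C, which is E.
In natural minor, degree 3 sits 3 semitones above the tonic. C# + 3 semitones is pitch class 4, spelled on E as E.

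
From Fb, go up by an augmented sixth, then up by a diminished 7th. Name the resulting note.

Cb

An augmented sixth up from Fb is D (letter D, 10 semitones up).
A diminished seventh up from D is Cb (letter C, 9 semitones up).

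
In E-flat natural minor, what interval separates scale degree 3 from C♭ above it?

perfect fourth

Scale degree 3 of Eb natural minor is Gb.
Gb up to Cb: letters G→C make it a fourth; 5 semitones makes it perfect.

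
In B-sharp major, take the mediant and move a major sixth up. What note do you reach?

B##

The mediant of B# major is D##.
A major sixth (9 semitones) above D## lands on the letter B, giving B##.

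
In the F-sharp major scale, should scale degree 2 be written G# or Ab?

Each scale degree takes a distinct letter name. Degree 2 of a scale on F must use the letter G.
G# and Ab are enharmonically the same pitch, but only G# uses the letter G, so it is the correct spelling here.

G#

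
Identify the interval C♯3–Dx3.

Counting letters C–D gives a second.
C#→D## = 3 semitones, 1 wider than the major second (2), so augmented.

augmented second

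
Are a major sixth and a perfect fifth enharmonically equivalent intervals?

A major sixth spans 9 semitones; a perfect fifth spans 7.
The spans differ, so they are not enharmonic equivalents.

No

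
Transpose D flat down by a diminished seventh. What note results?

D down a major seventh is Eb, so the target letter is E.
From Db, a diminished seventh is 9 semitones down: E.

E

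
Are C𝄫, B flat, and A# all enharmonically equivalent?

Yes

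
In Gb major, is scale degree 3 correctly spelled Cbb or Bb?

Each scale degree takes a distinct letter name. Degree 3 of a scale on G must use the letter B.
Bb and Cbb are enharmonically the same pitch, but only Bb uses the letter B, so it is the correct spelling here.

Bb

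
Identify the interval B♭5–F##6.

The letter names run B→F, a span of 4 letter steps, so the interval is some kind of fifth.
Bb to F## is 9 semitones. A perfect fifth is 7, so 9 makes it doubly augmented.

doubly augmented fifth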